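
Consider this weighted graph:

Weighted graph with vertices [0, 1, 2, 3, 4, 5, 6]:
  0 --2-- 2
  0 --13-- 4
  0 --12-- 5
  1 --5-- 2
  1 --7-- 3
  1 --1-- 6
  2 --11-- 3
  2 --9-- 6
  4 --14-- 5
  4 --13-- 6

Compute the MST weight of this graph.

Applying Kruskal's algorithm (sort edges by weight, add if no cycle):
  Add (1,6) w=1
  Add (0,2) w=2
  Add (1,2) w=5
  Add (1,3) w=7
  Skip (2,6) w=9 (creates cycle)
  Skip (2,3) w=11 (creates cycle)
  Add (0,5) w=12
  Add (0,4) w=13
  Skip (4,6) w=13 (creates cycle)
  Skip (4,5) w=14 (creates cycle)
MST weight = 40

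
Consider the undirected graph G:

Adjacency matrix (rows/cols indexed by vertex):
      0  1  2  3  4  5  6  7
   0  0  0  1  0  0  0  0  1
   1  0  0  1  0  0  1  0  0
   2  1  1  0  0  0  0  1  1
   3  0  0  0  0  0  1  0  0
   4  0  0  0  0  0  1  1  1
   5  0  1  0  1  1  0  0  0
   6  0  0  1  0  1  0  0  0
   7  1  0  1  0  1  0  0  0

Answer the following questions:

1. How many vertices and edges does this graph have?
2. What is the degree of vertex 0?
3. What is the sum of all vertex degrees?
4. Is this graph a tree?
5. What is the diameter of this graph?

Count: 8 vertices, 10 edges.
Vertex 0 has neighbors [2, 7], degree = 2.
Handshaking lemma: 2 * 10 = 20.
A tree on 8 vertices has 7 edges. This graph has 10 edges (3 extra). Not a tree.
Diameter (longest shortest path) = 4.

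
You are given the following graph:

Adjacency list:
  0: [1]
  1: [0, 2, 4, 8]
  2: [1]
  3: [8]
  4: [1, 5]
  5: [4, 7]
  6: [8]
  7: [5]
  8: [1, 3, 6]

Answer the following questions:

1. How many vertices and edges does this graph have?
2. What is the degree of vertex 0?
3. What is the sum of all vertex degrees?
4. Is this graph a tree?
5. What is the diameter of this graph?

Count: 9 vertices, 8 edges.
Vertex 0 has neighbors [1], degree = 1.
Handshaking lemma: 2 * 8 = 16.
A graph is a tree iff it is connected and has exactly n-1 edges. This graph is connected (all 9 vertices in one component) and has 9-1 = 8 edges. It is a tree.
Diameter (longest shortest path) = 5.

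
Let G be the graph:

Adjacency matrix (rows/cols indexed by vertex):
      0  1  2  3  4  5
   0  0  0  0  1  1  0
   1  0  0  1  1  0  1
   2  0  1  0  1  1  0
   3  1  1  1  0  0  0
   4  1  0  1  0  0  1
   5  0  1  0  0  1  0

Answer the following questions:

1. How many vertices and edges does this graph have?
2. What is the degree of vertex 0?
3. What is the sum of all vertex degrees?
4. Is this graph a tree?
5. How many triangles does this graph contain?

Count: 6 vertices, 8 edges.
Vertex 0 has neighbors [3, 4], degree = 2.
Handshaking lemma: 2 * 8 = 16.
A tree on 6 vertices has 5 edges. This graph has 8 edges (3 extra). Not a tree.
Number of triangles = 1.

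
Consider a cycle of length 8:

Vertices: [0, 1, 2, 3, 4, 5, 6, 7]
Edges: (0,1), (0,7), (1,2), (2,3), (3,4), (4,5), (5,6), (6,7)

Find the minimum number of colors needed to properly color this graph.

This is an even cycle (C_8). Even cycles are bipartite.
Chromatic number = 2.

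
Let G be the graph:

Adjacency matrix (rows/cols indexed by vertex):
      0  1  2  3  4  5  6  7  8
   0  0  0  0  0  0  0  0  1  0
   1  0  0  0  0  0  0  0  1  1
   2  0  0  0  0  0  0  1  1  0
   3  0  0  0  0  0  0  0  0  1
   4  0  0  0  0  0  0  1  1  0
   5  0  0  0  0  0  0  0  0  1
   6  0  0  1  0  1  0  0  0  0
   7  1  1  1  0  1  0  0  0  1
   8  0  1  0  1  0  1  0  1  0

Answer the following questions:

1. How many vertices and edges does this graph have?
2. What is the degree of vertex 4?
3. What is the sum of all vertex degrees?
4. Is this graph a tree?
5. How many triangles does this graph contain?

Count: 9 vertices, 10 edges.
Vertex 4 has neighbors [6, 7], degree = 2.
Handshaking lemma: 2 * 10 = 20.
A tree on 9 vertices has 8 edges. This graph has 10 edges (2 extra). Not a tree.
Number of triangles = 1.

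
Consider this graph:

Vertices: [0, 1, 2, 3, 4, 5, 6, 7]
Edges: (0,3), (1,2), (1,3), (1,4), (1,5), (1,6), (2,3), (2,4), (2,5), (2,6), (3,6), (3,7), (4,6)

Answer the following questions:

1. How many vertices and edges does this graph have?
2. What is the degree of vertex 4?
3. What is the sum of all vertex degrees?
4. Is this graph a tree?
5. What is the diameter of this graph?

Count: 8 vertices, 13 edges.
Vertex 4 has neighbors [1, 2, 6], degree = 3.
Handshaking lemma: 2 * 13 = 26.
A tree on 8 vertices has 7 edges. This graph has 13 edges (6 extra). Not a tree.
Diameter (longest shortest path) = 3.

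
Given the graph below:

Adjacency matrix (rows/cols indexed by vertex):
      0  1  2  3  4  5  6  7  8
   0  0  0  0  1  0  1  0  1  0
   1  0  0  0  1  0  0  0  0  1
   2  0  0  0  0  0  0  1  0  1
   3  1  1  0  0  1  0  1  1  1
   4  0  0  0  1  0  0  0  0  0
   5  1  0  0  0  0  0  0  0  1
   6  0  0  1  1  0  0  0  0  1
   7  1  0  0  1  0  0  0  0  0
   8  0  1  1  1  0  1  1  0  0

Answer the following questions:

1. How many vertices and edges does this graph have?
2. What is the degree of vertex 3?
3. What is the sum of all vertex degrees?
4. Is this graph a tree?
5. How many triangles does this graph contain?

Count: 9 vertices, 13 edges.
Vertex 3 has neighbors [0, 1, 4, 6, 7, 8], degree = 6.
Handshaking lemma: 2 * 13 = 26.
A tree on 9 vertices has 8 edges. This graph has 13 edges (5 extra). Not a tree.
Number of triangles = 4.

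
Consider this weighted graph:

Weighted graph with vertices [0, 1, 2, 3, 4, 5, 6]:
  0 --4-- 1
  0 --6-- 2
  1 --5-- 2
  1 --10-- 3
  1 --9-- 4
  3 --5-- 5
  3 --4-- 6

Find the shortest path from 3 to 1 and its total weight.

Using Dijkstra's algorithm from vertex 3:
Shortest path: 3 -> 1
Total weight: 10 = 10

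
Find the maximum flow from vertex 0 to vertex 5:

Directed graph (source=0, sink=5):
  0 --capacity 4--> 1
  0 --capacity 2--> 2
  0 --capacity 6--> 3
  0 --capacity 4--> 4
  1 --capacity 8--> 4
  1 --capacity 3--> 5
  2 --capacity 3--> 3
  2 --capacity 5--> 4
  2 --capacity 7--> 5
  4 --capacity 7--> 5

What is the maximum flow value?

Computing max flow:
  Flow on (0->1): 4/4
  Flow on (0->2): 2/2
  Flow on (0->4): 4/4
  Flow on (1->4): 1/8
  Flow on (1->5): 3/3
  Flow on (2->5): 2/7
  Flow on (4->5): 5/7
Maximum flow = 10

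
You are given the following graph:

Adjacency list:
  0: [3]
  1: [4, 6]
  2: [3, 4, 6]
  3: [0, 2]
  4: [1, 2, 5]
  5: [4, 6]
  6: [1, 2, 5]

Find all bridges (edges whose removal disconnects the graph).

A bridge is an edge whose removal increases the number of connected components.
Bridges found: (0,3), (2,3)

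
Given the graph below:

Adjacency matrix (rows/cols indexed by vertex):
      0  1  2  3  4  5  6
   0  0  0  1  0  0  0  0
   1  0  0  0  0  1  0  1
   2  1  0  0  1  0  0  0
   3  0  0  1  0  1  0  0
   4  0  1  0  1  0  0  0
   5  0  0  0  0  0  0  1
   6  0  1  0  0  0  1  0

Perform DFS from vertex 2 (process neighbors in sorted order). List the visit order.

DFS from vertex 2 (neighbors processed in ascending order):
Visit order: 2, 0, 3, 4, 1, 6, 5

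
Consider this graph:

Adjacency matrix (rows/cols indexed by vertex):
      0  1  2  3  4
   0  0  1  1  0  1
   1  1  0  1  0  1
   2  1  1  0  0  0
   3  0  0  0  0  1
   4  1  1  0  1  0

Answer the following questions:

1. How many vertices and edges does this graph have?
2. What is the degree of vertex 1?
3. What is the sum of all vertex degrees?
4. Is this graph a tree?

Count: 5 vertices, 6 edges.
Vertex 1 has neighbors [0, 2, 4], degree = 3.
Handshaking lemma: 2 * 6 = 12.
A tree on 5 vertices has 4 edges. This graph has 6 edges (2 extra). Not a tree.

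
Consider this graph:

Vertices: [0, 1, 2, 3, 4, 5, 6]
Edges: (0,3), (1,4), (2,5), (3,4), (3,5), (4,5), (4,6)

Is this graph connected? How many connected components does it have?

Checking connectivity: the graph has 1 connected component(s).
All vertices are reachable from each other. The graph IS connected.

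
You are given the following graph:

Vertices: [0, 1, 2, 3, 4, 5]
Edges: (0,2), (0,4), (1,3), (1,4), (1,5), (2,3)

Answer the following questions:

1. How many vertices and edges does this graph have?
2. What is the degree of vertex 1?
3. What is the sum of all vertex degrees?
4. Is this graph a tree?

Count: 6 vertices, 6 edges.
Vertex 1 has neighbors [3, 4, 5], degree = 3.
Handshaking lemma: 2 * 6 = 12.
A tree on 6 vertices has 5 edges. This graph has 6 edges (1 extra). Not a tree.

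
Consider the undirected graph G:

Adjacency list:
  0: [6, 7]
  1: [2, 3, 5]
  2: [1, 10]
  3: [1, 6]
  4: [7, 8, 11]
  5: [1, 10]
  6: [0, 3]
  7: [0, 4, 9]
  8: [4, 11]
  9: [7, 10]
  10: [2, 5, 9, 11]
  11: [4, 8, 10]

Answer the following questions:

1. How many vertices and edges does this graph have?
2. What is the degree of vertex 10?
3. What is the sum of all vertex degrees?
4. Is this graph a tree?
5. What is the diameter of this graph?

Count: 12 vertices, 15 edges.
Vertex 10 has neighbors [2, 5, 9, 11], degree = 4.
Handshaking lemma: 2 * 15 = 30.
A tree on 12 vertices has 11 edges. This graph has 15 edges (4 extra). Not a tree.
Diameter (longest shortest path) = 5.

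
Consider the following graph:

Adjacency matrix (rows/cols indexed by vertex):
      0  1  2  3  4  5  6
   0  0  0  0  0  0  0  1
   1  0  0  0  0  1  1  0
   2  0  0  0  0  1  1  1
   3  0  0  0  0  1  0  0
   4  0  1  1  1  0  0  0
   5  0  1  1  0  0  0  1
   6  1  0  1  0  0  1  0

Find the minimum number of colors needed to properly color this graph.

The graph has a maximum clique of size 3 (lower bound on chromatic number).
A valid 3-coloring: {0: 0, 1: 0, 2: 0, 3: 0, 4: 1, 5: 1, 6: 2}.
Chromatic number = 3.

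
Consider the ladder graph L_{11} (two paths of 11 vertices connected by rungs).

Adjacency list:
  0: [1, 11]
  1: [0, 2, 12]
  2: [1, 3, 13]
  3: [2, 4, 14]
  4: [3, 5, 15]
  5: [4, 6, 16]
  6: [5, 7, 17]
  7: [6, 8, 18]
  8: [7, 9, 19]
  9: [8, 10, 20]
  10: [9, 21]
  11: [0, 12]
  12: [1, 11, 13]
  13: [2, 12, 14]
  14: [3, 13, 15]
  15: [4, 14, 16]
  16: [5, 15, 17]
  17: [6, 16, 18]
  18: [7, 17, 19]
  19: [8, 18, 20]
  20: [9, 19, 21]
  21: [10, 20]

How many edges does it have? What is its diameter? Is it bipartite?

Ladder graph L_{11}: 11 rungs + 2 * (11-1) path edges = 11 + 20 = 31 edges.
Diameter = 11.
Ladder graphs are bipartite (alternating coloring along each path).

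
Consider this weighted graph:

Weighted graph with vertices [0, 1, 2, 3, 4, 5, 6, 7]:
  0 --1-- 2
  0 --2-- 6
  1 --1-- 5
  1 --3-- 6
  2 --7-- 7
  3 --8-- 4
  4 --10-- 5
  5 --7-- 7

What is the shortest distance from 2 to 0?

Using Dijkstra's algorithm from vertex 2:
Shortest path: 2 -> 0
Total weight: 1 = 1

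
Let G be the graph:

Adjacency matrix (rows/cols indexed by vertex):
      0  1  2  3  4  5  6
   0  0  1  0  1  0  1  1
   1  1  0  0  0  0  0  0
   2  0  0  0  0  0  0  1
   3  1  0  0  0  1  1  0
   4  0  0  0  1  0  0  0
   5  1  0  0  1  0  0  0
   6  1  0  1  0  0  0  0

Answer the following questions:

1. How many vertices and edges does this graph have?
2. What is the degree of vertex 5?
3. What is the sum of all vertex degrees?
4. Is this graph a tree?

Count: 7 vertices, 7 edges.
Vertex 5 has neighbors [0, 3], degree = 2.
Handshaking lemma: 2 * 7 = 14.
A tree on 7 vertices has 6 edges. This graph has 7 edges (1 extra). Not a tree.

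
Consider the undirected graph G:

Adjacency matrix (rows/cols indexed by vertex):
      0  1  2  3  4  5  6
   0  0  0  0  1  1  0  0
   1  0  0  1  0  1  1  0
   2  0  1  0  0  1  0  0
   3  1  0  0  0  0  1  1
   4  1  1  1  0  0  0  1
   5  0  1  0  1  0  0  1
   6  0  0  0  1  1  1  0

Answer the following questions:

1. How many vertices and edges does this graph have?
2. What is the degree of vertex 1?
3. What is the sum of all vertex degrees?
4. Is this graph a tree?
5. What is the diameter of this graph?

Count: 7 vertices, 10 edges.
Vertex 1 has neighbors [2, 4, 5], degree = 3.
Handshaking lemma: 2 * 10 = 20.
A tree on 7 vertices has 6 edges. This graph has 10 edges (4 extra). Not a tree.
Diameter (longest shortest path) = 3.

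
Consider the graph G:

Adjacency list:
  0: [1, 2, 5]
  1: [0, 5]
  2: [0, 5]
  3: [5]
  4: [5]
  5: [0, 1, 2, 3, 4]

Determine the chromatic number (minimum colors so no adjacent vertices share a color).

The graph has a maximum clique of size 3 (lower bound on chromatic number).
A valid 3-coloring: {0: 1, 1: 2, 2: 2, 3: 1, 4: 1, 5: 0}.
Chromatic number = 3.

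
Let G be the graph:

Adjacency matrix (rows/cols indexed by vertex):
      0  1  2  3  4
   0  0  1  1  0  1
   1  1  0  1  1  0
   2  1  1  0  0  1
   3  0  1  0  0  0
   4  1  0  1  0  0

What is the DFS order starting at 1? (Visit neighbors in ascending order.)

DFS from vertex 1 (neighbors processed in ascending order):
Visit order: 1, 0, 2, 4, 3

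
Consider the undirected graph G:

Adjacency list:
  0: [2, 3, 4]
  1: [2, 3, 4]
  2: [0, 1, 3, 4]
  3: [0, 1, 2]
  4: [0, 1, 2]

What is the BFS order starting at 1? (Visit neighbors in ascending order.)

BFS from vertex 1 (neighbors processed in ascending order):
Visit order: 1, 2, 3, 4, 0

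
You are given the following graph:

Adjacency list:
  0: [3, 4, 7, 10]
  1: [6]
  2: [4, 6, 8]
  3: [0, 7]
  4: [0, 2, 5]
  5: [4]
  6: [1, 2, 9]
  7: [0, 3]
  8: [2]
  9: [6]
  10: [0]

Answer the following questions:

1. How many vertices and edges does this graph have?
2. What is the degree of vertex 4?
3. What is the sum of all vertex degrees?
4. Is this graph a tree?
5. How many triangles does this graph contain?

Count: 11 vertices, 11 edges.
Vertex 4 has neighbors [0, 2, 5], degree = 3.
Handshaking lemma: 2 * 11 = 22.
A tree on 11 vertices has 10 edges. This graph has 11 edges (1 extra). Not a tree.
Number of triangles = 1.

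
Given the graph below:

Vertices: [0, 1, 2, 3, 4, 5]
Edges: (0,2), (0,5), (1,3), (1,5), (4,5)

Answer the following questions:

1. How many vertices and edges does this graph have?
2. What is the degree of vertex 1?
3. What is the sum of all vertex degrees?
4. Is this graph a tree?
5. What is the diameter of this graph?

Count: 6 vertices, 5 edges.
Vertex 1 has neighbors [3, 5], degree = 2.
Handshaking lemma: 2 * 5 = 10.
A graph is a tree iff it is connected and has exactly n-1 edges. This graph is connected (all 6 vertices in one component) and has 6-1 = 5 edges. It is a tree.
Diameter (longest shortest path) = 4.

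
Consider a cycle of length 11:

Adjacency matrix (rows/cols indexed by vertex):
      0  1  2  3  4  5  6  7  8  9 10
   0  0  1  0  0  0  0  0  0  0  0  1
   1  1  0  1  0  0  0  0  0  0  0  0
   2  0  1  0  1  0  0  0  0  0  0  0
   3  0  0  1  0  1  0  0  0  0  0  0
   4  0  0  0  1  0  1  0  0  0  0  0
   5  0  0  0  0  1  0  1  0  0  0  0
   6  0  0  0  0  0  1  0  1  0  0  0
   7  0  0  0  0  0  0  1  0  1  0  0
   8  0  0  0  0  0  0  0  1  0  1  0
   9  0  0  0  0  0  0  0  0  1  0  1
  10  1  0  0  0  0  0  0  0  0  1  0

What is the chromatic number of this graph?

This is an odd cycle (C_11). Odd cycles are not bipartite (any 2-coloring forces two adjacent vertices to match), and 3 colors suffice.
Chromatic number = 3.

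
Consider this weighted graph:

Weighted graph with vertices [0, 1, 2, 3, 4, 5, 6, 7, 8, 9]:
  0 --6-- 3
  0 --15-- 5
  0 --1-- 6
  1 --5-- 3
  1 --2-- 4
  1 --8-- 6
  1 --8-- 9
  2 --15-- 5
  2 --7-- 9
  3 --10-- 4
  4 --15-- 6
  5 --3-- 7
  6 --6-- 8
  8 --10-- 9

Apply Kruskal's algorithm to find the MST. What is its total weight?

Applying Kruskal's algorithm (sort edges by weight, add if no cycle):
  Add (0,6) w=1
  Add (1,4) w=2
  Add (5,7) w=3
  Add (1,3) w=5
  Add (0,3) w=6
  Add (6,8) w=6
  Add (2,9) w=7
  Add (1,9) w=8
  Skip (1,6) w=8 (creates cycle)
  Skip (3,4) w=10 (creates cycle)
  Skip (8,9) w=10 (creates cycle)
  Add (0,5) w=15
  Skip (2,5) w=15 (creates cycle)
  Skip (4,6) w=15 (creates cycle)
MST weight = 53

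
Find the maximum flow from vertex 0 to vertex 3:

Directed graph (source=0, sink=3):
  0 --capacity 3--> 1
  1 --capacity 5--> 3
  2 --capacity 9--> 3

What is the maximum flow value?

Computing max flow:
  Flow on (0->1): 3/3
  Flow on (1->3): 3/5
Maximum flow = 3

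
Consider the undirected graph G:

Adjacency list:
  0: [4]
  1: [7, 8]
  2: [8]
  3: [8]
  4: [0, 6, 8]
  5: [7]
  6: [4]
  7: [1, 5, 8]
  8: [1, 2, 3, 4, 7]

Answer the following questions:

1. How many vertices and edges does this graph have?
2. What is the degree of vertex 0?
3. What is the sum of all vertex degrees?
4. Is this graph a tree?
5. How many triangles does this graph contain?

Count: 9 vertices, 9 edges.
Vertex 0 has neighbors [4], degree = 1.
Handshaking lemma: 2 * 9 = 18.
A tree on 9 vertices has 8 edges. This graph has 9 edges (1 extra). Not a tree.
Number of triangles = 1.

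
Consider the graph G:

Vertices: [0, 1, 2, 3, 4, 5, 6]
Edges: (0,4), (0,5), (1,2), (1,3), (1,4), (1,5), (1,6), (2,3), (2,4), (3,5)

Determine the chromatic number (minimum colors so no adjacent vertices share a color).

The graph has a maximum clique of size 3 (lower bound on chromatic number).
A valid 3-coloring: {0: 0, 1: 0, 2: 1, 3: 2, 4: 2, 5: 1, 6: 1}.
Chromatic number = 3.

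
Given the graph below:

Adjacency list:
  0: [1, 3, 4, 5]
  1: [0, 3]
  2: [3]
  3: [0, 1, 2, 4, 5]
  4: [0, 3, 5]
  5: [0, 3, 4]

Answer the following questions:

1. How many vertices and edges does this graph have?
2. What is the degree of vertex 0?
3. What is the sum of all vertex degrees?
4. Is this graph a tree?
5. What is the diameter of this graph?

Count: 6 vertices, 9 edges.
Vertex 0 has neighbors [1, 3, 4, 5], degree = 4.
Handshaking lemma: 2 * 9 = 18.
A tree on 6 vertices has 5 edges. This graph has 9 edges (4 extra). Not a tree.
Diameter (longest shortest path) = 2.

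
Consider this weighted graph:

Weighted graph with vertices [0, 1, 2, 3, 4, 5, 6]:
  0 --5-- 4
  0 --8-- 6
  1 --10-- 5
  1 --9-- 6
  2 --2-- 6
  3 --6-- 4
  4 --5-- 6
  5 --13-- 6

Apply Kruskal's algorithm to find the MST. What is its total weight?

Applying Kruskal's algorithm (sort edges by weight, add if no cycle):
  Add (2,6) w=2
  Add (0,4) w=5
  Add (4,6) w=5
  Add (3,4) w=6
  Skip (0,6) w=8 (creates cycle)
  Add (1,6) w=9
  Add (1,5) w=10
  Skip (5,6) w=13 (creates cycle)
MST weight = 37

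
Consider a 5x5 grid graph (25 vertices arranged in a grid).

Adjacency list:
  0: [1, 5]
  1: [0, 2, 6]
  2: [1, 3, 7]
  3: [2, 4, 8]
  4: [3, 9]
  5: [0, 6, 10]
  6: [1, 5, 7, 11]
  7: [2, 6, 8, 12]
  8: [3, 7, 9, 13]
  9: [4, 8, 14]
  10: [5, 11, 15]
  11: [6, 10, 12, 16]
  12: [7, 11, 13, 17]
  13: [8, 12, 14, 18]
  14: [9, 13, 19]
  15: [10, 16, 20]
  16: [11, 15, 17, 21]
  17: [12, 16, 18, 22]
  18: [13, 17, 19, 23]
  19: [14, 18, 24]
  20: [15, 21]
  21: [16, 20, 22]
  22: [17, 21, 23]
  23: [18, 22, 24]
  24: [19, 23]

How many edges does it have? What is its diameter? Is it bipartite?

A 5x5 grid has 20 vertical edges and 20 horizontal edges.
Total edges = 20 + 20 = 40.
Diameter = (5-1) + (5-1) = 8 (corner to opposite corner).
Grid graphs are bipartite (checkerboard coloring).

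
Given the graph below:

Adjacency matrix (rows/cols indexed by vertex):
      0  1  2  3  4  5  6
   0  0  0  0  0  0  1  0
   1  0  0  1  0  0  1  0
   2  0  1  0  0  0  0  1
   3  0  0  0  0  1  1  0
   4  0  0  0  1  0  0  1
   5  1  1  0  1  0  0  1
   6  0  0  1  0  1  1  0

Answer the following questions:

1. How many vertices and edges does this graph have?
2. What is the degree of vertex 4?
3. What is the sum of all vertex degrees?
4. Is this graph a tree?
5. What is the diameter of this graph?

Count: 7 vertices, 8 edges.
Vertex 4 has neighbors [3, 6], degree = 2.
Handshaking lemma: 2 * 8 = 16.
A tree on 7 vertices has 6 edges. This graph has 8 edges (2 extra). Not a tree.
Diameter (longest shortest path) = 3.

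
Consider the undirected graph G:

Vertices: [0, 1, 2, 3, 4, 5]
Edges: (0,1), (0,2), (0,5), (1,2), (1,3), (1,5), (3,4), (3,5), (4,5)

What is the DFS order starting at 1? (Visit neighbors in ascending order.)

DFS from vertex 1 (neighbors processed in ascending order):
Visit order: 1, 0, 2, 5, 3, 4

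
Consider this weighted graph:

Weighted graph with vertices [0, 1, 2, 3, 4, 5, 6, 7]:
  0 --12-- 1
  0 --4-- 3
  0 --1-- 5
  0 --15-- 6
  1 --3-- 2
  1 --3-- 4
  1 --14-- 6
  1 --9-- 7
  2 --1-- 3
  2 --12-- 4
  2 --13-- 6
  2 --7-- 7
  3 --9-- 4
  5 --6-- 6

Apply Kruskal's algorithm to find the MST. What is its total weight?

Applying Kruskal's algorithm (sort edges by weight, add if no cycle):
  Add (0,5) w=1
  Add (2,3) w=1
  Add (1,2) w=3
  Add (1,4) w=3
  Add (0,3) w=4
  Add (5,6) w=6
  Add (2,7) w=7
  Skip (1,7) w=9 (creates cycle)
  Skip (3,4) w=9 (creates cycle)
  Skip (0,1) w=12 (creates cycle)
  Skip (2,4) w=12 (creates cycle)
  Skip (2,6) w=13 (creates cycle)
  Skip (1,6) w=14 (creates cycle)
  Skip (0,6) w=15 (creates cycle)
MST weight = 25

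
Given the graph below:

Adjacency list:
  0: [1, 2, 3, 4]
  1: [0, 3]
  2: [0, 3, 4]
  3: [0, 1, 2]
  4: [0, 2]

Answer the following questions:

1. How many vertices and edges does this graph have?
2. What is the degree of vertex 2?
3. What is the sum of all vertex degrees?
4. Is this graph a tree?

Count: 5 vertices, 7 edges.
Vertex 2 has neighbors [0, 3, 4], degree = 3.
Handshaking lemma: 2 * 7 = 14.
A tree on 5 vertices has 4 edges. This graph has 7 edges (3 extra). Not a tree.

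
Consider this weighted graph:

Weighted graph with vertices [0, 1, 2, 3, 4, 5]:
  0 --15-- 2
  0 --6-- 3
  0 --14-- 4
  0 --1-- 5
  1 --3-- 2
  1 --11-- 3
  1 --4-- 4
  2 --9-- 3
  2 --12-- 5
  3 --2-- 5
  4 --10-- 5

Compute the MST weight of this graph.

Applying Kruskal's algorithm (sort edges by weight, add if no cycle):
  Add (0,5) w=1
  Add (3,5) w=2
  Add (1,2) w=3
  Add (1,4) w=4
  Skip (0,3) w=6 (creates cycle)
  Add (2,3) w=9
  Skip (4,5) w=10 (creates cycle)
  Skip (1,3) w=11 (creates cycle)
  Skip (2,5) w=12 (creates cycle)
  Skip (0,4) w=14 (creates cycle)
  Skip (0,2) w=15 (creates cycle)
MST weight = 19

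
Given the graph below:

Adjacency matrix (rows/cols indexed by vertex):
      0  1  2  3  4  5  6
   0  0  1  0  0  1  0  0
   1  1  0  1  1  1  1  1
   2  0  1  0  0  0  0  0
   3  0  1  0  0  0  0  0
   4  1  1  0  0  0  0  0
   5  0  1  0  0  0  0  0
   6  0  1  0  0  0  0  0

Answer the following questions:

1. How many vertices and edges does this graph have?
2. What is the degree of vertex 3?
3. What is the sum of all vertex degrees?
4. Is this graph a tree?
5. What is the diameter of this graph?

Count: 7 vertices, 7 edges.
Vertex 3 has neighbors [1], degree = 1.
Handshaking lemma: 2 * 7 = 14.
A tree on 7 vertices has 6 edges. This graph has 7 edges (1 extra). Not a tree.
Diameter (longest shortest path) = 2.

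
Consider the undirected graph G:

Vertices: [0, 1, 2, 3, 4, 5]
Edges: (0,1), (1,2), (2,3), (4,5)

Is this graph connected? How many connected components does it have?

Checking connectivity: the graph has 2 connected component(s).
Components: [[0, 1, 2, 3], [4, 5]]. The graph is NOT connected.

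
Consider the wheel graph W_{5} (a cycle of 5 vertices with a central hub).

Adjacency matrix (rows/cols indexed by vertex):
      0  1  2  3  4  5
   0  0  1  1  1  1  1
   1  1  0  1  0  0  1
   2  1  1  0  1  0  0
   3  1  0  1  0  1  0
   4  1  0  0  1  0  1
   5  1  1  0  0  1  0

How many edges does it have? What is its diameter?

Wheel graph W_{5}: 5 cycle edges + 5 spoke edges = 10 edges.
The hub is distance 1 from all cycle vertices. Max distance between cycle vertices through hub is 2.
Diameter = 2.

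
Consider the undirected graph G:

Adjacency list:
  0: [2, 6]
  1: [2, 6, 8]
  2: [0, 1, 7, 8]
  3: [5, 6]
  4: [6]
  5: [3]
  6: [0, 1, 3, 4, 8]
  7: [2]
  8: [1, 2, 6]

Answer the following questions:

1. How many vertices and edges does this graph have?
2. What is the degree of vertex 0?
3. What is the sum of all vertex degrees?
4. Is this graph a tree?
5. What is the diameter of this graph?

Count: 9 vertices, 11 edges.
Vertex 0 has neighbors [2, 6], degree = 2.
Handshaking lemma: 2 * 11 = 22.
A tree on 9 vertices has 8 edges. This graph has 11 edges (3 extra). Not a tree.
Diameter (longest shortest path) = 5.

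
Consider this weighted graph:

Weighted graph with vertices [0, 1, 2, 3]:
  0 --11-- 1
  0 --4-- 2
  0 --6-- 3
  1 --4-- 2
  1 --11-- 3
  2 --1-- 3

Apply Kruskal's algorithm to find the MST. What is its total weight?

Applying Kruskal's algorithm (sort edges by weight, add if no cycle):
  Add (2,3) w=1
  Add (0,2) w=4
  Add (1,2) w=4
  Skip (0,3) w=6 (creates cycle)
  Skip (0,1) w=11 (creates cycle)
  Skip (1,3) w=11 (creates cycle)
MST weight = 9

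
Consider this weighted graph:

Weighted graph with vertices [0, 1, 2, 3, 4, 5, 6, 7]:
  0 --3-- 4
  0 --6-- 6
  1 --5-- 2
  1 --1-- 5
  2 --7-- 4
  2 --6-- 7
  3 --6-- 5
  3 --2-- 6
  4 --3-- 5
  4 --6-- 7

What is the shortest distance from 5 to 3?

Using Dijkstra's algorithm from vertex 5:
Shortest path: 5 -> 3
Total weight: 6 = 6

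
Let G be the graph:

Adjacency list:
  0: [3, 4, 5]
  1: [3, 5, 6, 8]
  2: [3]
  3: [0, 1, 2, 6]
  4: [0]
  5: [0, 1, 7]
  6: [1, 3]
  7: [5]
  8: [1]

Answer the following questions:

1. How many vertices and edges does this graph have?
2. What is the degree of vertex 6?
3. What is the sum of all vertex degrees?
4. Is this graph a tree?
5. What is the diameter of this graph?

Count: 9 vertices, 10 edges.
Vertex 6 has neighbors [1, 3], degree = 2.
Handshaking lemma: 2 * 10 = 20.
A tree on 9 vertices has 8 edges. This graph has 10 edges (2 extra). Not a tree.
Diameter (longest shortest path) = 4.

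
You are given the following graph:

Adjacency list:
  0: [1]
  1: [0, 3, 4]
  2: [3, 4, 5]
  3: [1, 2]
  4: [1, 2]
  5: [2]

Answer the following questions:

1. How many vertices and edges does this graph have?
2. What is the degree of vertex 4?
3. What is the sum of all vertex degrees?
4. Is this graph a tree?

Count: 6 vertices, 6 edges.
Vertex 4 has neighbors [1, 2], degree = 2.
Handshaking lemma: 2 * 6 = 12.
A tree on 6 vertices has 5 edges. This graph has 6 edges (1 extra). Not a tree.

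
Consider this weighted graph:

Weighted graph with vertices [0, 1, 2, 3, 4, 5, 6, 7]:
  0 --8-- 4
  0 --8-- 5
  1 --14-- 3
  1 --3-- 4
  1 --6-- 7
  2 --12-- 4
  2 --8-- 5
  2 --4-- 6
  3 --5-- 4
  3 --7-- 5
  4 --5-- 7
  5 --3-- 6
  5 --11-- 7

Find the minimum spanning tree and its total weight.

Applying Kruskal's algorithm (sort edges by weight, add if no cycle):
  Add (1,4) w=3
  Add (5,6) w=3
  Add (2,6) w=4
  Add (3,4) w=5
  Add (4,7) w=5
  Skip (1,7) w=6 (creates cycle)
  Add (3,5) w=7
  Add (0,4) w=8
  Skip (0,5) w=8 (creates cycle)
  Skip (2,5) w=8 (creates cycle)
  Skip (5,7) w=11 (creates cycle)
  Skip (2,4) w=12 (creates cycle)
  Skip (1,3) w=14 (creates cycle)
MST weight = 35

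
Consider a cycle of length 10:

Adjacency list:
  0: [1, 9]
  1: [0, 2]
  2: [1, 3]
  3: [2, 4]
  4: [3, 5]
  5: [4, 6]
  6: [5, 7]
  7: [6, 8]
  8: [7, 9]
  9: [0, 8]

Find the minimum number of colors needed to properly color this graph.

This is an even cycle (C_10). Even cycles are bipartite.
Chromatic number = 2.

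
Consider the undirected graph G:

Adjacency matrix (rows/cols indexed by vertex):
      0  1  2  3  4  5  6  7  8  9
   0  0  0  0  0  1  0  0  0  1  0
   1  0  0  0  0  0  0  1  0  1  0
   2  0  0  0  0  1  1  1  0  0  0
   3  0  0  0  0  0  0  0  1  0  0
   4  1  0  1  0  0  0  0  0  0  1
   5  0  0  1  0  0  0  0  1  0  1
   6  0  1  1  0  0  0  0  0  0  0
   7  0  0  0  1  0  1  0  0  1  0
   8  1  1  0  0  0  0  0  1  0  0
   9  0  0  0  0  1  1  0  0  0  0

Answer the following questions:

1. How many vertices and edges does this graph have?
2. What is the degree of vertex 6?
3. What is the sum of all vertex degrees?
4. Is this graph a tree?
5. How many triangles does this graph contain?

Count: 10 vertices, 12 edges.
Vertex 6 has neighbors [1, 2], degree = 2.
Handshaking lemma: 2 * 12 = 24.
A tree on 10 vertices has 9 edges. This graph has 12 edges (3 extra). Not a tree.
Number of triangles = 0.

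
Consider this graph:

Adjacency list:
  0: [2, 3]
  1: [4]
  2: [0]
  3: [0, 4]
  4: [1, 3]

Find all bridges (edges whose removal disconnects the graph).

A bridge is an edge whose removal increases the number of connected components.
Bridges found: (0,2), (0,3), (1,4), (3,4)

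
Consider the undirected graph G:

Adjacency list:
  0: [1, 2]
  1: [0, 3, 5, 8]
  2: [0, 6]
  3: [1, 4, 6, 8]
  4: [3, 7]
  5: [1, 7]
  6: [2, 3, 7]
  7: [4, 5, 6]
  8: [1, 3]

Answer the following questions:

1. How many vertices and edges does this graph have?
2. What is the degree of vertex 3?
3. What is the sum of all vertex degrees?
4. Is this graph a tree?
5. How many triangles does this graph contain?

Count: 9 vertices, 12 edges.
Vertex 3 has neighbors [1, 4, 6, 8], degree = 4.
Handshaking lemma: 2 * 12 = 24.
A tree on 9 vertices has 8 edges. This graph has 12 edges (4 extra). Not a tree.
Number of triangles = 1.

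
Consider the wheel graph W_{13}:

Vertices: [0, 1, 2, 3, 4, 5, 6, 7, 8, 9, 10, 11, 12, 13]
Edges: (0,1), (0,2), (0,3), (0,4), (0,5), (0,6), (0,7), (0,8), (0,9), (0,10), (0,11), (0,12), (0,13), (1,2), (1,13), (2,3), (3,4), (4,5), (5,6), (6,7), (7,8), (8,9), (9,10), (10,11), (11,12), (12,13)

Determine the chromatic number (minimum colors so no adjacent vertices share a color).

W_{13} = C_{13} plus a hub adjacent to every cycle vertex.
The outer cycle needs 3 colors (odd cycle); the hub is adjacent to all of them so needs a fresh color.
Chromatic number = 3 + 1 = 4.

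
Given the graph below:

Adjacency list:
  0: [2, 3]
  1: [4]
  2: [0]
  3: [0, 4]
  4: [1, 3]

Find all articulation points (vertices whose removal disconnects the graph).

An articulation point is a vertex whose removal disconnects the graph.
Articulation points: [0, 3, 4]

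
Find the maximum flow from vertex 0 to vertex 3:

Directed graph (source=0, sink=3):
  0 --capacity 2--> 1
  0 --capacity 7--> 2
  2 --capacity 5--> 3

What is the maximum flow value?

Computing max flow:
  Flow on (0->2): 5/7
  Flow on (2->3): 5/5
Maximum flow = 5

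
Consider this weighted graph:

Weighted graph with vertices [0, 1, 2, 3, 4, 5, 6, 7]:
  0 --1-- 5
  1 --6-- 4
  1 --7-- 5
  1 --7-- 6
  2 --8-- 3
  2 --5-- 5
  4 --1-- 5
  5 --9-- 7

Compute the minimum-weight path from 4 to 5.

Using Dijkstra's algorithm from vertex 4:
Shortest path: 4 -> 5
Total weight: 1 = 1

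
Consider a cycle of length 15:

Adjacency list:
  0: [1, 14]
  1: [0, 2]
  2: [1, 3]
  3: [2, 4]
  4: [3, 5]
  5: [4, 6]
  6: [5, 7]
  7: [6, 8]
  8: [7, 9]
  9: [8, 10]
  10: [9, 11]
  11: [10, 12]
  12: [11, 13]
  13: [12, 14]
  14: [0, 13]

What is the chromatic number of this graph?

This is an odd cycle (C_15). Odd cycles are not bipartite (any 2-coloring forces two adjacent vertices to match), and 3 colors suffice.
Chromatic number = 3.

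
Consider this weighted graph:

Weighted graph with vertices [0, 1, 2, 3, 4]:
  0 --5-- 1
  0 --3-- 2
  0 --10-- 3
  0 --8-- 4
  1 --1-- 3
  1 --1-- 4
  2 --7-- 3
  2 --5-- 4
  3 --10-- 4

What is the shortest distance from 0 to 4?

Using Dijkstra's algorithm from vertex 0:
Shortest path: 0 -> 1 -> 4
Total weight: 5 + 1 = 6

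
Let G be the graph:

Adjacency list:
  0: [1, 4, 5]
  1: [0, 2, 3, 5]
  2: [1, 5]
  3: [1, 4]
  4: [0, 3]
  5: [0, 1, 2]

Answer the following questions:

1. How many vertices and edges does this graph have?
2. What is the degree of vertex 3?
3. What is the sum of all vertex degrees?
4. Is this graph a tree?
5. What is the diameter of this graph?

Count: 6 vertices, 8 edges.
Vertex 3 has neighbors [1, 4], degree = 2.
Handshaking lemma: 2 * 8 = 16.
A tree on 6 vertices has 5 edges. This graph has 8 edges (3 extra). Not a tree.
Diameter (longest shortest path) = 3.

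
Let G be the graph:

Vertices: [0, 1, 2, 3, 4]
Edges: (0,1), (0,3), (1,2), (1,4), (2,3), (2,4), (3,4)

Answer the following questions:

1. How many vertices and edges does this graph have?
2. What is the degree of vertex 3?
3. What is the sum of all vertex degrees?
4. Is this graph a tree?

Count: 5 vertices, 7 edges.
Vertex 3 has neighbors [0, 2, 4], degree = 3.
Handshaking lemma: 2 * 7 = 14.
A tree on 5 vertices has 4 edges. This graph has 7 edges (3 extra). Not a tree.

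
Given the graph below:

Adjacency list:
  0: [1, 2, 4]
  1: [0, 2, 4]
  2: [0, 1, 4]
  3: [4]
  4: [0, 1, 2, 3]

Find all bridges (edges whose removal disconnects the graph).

A bridge is an edge whose removal increases the number of connected components.
Bridges found: (3,4)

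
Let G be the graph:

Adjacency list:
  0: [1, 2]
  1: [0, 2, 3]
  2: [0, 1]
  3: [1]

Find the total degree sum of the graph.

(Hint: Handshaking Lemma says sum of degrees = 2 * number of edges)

Count edges: 4 edges.
By Handshaking Lemma: sum of degrees = 2 * 4 = 8.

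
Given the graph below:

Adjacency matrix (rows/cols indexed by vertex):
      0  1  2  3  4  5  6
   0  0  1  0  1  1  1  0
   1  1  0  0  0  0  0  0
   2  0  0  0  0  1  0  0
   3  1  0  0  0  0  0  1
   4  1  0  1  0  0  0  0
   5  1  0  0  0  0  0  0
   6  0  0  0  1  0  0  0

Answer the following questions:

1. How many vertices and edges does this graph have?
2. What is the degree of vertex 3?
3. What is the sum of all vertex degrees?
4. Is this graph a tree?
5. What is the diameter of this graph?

Count: 7 vertices, 6 edges.
Vertex 3 has neighbors [0, 6], degree = 2.
Handshaking lemma: 2 * 6 = 12.
A graph is a tree iff it is connected and has exactly n-1 edges. This graph is connected (all 7 vertices in one component) and has 7-1 = 6 edges. It is a tree.
Diameter (longest shortest path) = 4.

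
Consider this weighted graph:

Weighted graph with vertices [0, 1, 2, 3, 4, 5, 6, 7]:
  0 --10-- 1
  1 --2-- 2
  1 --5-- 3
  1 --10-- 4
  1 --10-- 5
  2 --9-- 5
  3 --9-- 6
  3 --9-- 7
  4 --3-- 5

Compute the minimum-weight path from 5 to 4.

Using Dijkstra's algorithm from vertex 5:
Shortest path: 5 -> 4
Total weight: 3 = 3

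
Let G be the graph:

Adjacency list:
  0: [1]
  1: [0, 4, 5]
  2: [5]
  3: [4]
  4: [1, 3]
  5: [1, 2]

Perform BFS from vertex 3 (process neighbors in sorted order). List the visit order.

BFS from vertex 3 (neighbors processed in ascending order):
Visit order: 3, 4, 1, 0, 5, 2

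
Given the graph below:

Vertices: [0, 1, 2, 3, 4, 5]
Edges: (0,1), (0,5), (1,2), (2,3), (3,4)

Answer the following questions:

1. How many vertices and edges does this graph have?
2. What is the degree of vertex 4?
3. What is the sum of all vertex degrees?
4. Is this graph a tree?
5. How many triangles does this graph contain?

Count: 6 vertices, 5 edges.
Vertex 4 has neighbors [3], degree = 1.
Handshaking lemma: 2 * 5 = 10.
A graph is a tree iff it is connected and has exactly n-1 edges. This graph is connected (all 6 vertices in one component) and has 6-1 = 5 edges. It is a tree.
Number of triangles = 0.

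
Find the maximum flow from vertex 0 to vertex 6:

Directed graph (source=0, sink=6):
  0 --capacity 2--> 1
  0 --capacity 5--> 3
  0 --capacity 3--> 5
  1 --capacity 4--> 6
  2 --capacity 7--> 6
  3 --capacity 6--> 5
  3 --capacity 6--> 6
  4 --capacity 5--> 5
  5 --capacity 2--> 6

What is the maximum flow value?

Computing max flow:
  Flow on (0->1): 2/2
  Flow on (0->3): 5/5
  Flow on (0->5): 2/3
  Flow on (1->6): 2/4
  Flow on (3->6): 5/6
  Flow on (5->6): 2/2
Maximum flow = 9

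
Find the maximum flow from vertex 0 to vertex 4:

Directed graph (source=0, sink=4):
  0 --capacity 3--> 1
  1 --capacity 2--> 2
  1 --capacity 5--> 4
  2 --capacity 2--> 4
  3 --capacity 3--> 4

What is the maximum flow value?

Computing max flow:
  Flow on (0->1): 3/3
  Flow on (1->4): 3/5
Maximum flow = 3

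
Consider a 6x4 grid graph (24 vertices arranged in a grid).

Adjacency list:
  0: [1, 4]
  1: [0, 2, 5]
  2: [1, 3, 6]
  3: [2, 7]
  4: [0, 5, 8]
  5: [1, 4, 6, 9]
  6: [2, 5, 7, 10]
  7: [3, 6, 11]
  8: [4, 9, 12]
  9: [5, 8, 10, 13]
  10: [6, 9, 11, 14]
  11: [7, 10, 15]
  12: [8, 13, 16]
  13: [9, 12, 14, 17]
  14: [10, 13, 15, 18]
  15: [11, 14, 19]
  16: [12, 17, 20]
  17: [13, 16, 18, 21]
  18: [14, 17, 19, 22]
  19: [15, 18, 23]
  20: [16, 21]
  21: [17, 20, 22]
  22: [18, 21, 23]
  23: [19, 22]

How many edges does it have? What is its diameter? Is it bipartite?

A 6x4 grid has 20 vertical edges and 18 horizontal edges.
Total edges = 20 + 18 = 38.
Diameter = (6-1) + (4-1) = 8 (corner to opposite corner).
Grid graphs are bipartite (checkerboard coloring).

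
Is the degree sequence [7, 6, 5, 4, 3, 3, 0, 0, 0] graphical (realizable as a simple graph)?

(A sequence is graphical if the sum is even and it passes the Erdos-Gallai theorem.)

Sum of degrees = 28. Sum is even but fails Erdos-Gallai. The sequence is NOT graphical.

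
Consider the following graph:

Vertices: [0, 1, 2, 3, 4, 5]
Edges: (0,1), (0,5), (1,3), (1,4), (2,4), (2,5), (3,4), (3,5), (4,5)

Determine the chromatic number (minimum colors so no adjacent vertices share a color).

The graph has a maximum clique of size 3 (lower bound on chromatic number).
A valid 3-coloring: {0: 0, 1: 1, 2: 2, 3: 2, 4: 0, 5: 1}.
Chromatic number = 3.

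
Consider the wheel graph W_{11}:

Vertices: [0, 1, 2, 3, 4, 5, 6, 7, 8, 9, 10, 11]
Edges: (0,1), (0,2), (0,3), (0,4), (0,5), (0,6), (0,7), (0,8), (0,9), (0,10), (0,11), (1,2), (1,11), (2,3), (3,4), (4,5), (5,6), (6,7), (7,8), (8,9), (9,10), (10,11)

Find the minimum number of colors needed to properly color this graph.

W_{11} = C_{11} plus a hub adjacent to every cycle vertex.
The outer cycle needs 3 colors (odd cycle); the hub is adjacent to all of them so needs a fresh color.
Chromatic number = 3 + 1 = 4.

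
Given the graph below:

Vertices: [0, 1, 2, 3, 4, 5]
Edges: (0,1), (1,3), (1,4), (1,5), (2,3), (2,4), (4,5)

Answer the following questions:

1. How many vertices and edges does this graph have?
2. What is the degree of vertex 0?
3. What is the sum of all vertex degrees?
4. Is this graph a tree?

Count: 6 vertices, 7 edges.
Vertex 0 has neighbors [1], degree = 1.
Handshaking lemma: 2 * 7 = 14.
A tree on 6 vertices has 5 edges. This graph has 7 edges (2 extra). Not a tree.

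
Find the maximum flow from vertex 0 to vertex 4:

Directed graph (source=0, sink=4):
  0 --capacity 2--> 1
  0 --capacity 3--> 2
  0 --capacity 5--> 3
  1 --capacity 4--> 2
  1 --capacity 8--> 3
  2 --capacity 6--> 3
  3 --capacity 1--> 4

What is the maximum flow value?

Computing max flow:
  Flow on (0->3): 1/5
  Flow on (3->4): 1/1
Maximum flow = 1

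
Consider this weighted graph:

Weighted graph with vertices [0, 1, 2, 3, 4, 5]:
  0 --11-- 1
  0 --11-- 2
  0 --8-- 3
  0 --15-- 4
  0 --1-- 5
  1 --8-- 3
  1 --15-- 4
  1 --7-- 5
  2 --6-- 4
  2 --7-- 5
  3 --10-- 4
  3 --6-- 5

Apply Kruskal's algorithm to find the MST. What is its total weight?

Applying Kruskal's algorithm (sort edges by weight, add if no cycle):
  Add (0,5) w=1
  Add (2,4) w=6
  Add (3,5) w=6
  Add (1,5) w=7
  Add (2,5) w=7
  Skip (0,3) w=8 (creates cycle)
  Skip (1,3) w=8 (creates cycle)
  Skip (3,4) w=10 (creates cycle)
  Skip (0,1) w=11 (creates cycle)
  Skip (0,2) w=11 (creates cycle)
  Skip (0,4) w=15 (creates cycle)
  Skip (1,4) w=15 (creates cycle)
MST weight = 27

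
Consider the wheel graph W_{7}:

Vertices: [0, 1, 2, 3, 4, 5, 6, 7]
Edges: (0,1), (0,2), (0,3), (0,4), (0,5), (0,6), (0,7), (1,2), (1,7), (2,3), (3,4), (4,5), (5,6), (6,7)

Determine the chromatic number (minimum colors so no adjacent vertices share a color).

W_{7} = C_{7} plus a hub adjacent to every cycle vertex.
The outer cycle needs 3 colors (odd cycle); the hub is adjacent to all of them so needs a fresh color.
Chromatic number = 3 + 1 = 4.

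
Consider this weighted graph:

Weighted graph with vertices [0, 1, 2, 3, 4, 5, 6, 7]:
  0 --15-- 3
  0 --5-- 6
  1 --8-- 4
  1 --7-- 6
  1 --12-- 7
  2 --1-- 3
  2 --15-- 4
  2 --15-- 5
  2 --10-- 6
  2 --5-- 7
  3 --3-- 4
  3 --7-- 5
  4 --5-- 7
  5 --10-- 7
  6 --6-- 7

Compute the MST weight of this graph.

Applying Kruskal's algorithm (sort edges by weight, add if no cycle):
  Add (2,3) w=1
  Add (3,4) w=3
  Add (0,6) w=5
  Add (2,7) w=5
  Skip (4,7) w=5 (creates cycle)
  Add (6,7) w=6
  Add (1,6) w=7
  Add (3,5) w=7
  Skip (1,4) w=8 (creates cycle)
  Skip (2,6) w=10 (creates cycle)
  Skip (5,7) w=10 (creates cycle)
  Skip (1,7) w=12 (creates cycle)
  Skip (0,3) w=15 (creates cycle)
  Skip (2,5) w=15 (creates cycle)
  Skip (2,4) w=15 (creates cycle)
MST weight = 34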